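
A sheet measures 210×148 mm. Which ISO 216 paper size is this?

A5 (148 × 210 mm)

Aspect ratio 210/148 ≈ 1.419 — close to the ISO √2 ≈ 1.414.
In the A-series (A0 area = 1 m²): A5 = 148 × 210 mm.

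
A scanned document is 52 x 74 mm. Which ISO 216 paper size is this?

A8 (52 × 74 mm)

Aspect ratio 74/52 ≈ 1.423 — close to the ISO √2 ≈ 1.414.
In the A-series (A0 area = 1 m²): A8 = 52 × 74 mm.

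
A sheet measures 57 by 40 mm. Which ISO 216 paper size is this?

Aspect ratio 57/40 ≈ 1.425 — close to the ISO √2 ≈ 1.414.
In the C-series (envelope sizes, between A and B): C9 = 40 × 57 mm.

C9 (40 × 57 mm)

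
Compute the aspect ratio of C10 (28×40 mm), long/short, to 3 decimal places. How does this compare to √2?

1.429

40 / 28 = 1.429
ISO 216 targets √2 ≈ 1.414; the +0.014 deviation is from mm rounding.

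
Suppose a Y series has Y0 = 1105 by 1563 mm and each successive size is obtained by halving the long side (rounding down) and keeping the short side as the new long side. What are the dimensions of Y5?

Y1: ⌊1563/2⌋ × 1105 = 781 × 1105 mm
Y2: ⌊1105/2⌋ × 781 = 552 × 781 mm
Y3: ⌊781/2⌋ × 552 = 390 × 552 mm
Y4: ⌊552/2⌋ × 390 = 276 × 390 mm
Y5: ⌊390/2⌋ × 276 = 195 × 276 mm

195 × 276 mm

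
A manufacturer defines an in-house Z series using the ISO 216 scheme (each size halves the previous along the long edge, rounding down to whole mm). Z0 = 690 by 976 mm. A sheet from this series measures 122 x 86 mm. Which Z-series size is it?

Z0: 690 × 976 mm
Z1: 488 × 690 mm
Z2: 345 × 488 mm
Z3: 244 × 345 mm
Z4: 172 × 244 mm
Z5: 122 × 172 mm
Z6: 86 × 122 mm
Z7: 61 × 86 mm
→ matches Z6.

Z6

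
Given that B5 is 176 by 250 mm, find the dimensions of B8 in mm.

B6: ⌊250/2⌋ × 176 = 125 × 176 mm
B7: ⌊176/2⌋ × 125 = 88 × 125 mm
B8: ⌊125/2⌋ × 88 = 62 × 88 mm

62 × 88 mm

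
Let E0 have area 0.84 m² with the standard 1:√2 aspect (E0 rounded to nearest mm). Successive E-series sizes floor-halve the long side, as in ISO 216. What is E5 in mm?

136 × 192 mm

Let E0's short side be w mm. w · w√2 = 0.84 m² = 840,000 mm², so w ≈ 770.7 mm and w√2 ≈ 1089.9 mm → E0 = 771 × 1090 mm.
E1: ⌊1090/2⌋ × 771 = 545 × 771 mm
E2: ⌊771/2⌋ × 545 = 385 × 545 mm
E3: ⌊545/2⌋ × 385 = 272 × 385 mm
E4: ⌊385/2⌋ × 272 = 192 × 272 mm
E5: ⌊272/2⌋ × 192 = 136 × 192 mm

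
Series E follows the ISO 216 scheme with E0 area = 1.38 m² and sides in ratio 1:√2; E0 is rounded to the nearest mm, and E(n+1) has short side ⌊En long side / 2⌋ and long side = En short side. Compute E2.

Let E0's short side be w mm. w · w√2 = 1.38 m² = 1,380,000 mm², so w ≈ 987.8 mm and w√2 ≈ 1397.0 mm → E0 = 988 × 1397 mm.
E1: ⌊1397/2⌋ × 988 = 698 × 988 mm
E2: ⌊988/2⌋ × 698 = 494 × 698 mm

494 × 698 mm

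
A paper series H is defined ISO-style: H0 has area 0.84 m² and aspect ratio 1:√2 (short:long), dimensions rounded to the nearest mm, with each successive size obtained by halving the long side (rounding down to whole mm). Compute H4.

192 × 272 mm

Let H0's short side be w mm. w · w√2 = 0.84 m² = 840,000 mm², so w ≈ 770.7 mm and w√2 ≈ 1089.9 mm → H0 = 771 × 1090 mm.
H1: ⌊1090/2⌋ × 771 = 545 × 771 mm
H2: ⌊771/2⌋ × 545 = 385 × 545 mm
H3: ⌊545/2⌋ × 385 = 272 × 385 mm
H4: ⌊385/2⌋ × 272 = 192 × 272 mm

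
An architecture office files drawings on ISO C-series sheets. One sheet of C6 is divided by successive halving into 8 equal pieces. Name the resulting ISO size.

C9

8 = 2^3, so 3 halving steps.
C6 → C7 → … → C9 after 3 steps.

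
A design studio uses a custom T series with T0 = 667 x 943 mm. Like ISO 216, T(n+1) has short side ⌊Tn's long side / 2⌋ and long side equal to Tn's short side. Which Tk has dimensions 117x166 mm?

T5

T0: 667 × 943 mm
T1: 471 × 667 mm
T2: 333 × 471 mm
T3: 235 × 333 mm
T4: 166 × 235 mm
T5: 117 × 166 mm
T6: 83 × 117 mm
→ matches T5.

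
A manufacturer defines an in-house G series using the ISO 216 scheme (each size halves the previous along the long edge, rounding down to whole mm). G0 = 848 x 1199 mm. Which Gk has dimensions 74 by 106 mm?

G0: 848 × 1199 mm
G1: 599 × 848 mm
G2: 424 × 599 mm
G3: 299 × 424 mm
G4: 212 × 299 mm
G5: 149 × 212 mm
G6: 106 × 149 mm
G7: 74 × 106 mm
G8: 53 × 74 mm
→ matches G7.

G7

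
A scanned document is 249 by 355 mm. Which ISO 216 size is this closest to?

Aspect ratio 355/249 ≈ 1.426 — close to the ISO √2 ≈ 1.414.
In the B-series (B0 = 1000 × 1414 mm): B4 = 250 × 353 mm.
Off by 3 mm total — nearest standard size.

B4 (250 × 353 mm)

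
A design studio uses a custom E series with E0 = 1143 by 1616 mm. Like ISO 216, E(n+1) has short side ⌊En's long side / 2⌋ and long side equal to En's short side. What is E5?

202 × 285 mm

E1: ⌊1616/2⌋ × 1143 = 808 × 1143 mm
E2: ⌊1143/2⌋ × 808 = 571 × 808 mm
E3: ⌊808/2⌋ × 571 = 404 × 571 mm
E4: ⌊571/2⌋ × 404 = 285 × 404 mm
E5: ⌊404/2⌋ × 285 = 202 × 285 mm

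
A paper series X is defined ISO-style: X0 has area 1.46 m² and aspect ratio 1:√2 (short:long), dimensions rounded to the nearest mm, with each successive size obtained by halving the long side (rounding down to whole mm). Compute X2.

508 × 718 mm

Let X0's short side be w mm. w · w√2 = 1.46 m² = 1,460,000 mm², so w ≈ 1016.1 mm and w√2 ≈ 1436.9 mm → X0 = 1016 × 1437 mm.
X1: ⌊1437/2⌋ × 1016 = 718 × 1016 mm
X2: ⌊1016/2⌋ × 718 = 508 × 718 mm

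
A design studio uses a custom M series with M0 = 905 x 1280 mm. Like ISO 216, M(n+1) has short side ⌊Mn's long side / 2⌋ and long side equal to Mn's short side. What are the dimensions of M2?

452 × 640 mm

M1: ⌊1280/2⌋ × 905 = 640 × 905 mm
M2: ⌊905/2⌋ × 640 = 452 × 640 mm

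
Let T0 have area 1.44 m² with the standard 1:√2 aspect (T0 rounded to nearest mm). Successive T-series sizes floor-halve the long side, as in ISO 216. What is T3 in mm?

Let T0's short side be w mm. w · w√2 = 1.44 m² = 1,440,000 mm², so w ≈ 1009.1 mm and w√2 ≈ 1427.0 mm → T0 = 1009 × 1427 mm.
T1: ⌊1427/2⌋ × 1009 = 713 × 1009 mm
T2: ⌊1009/2⌋ × 713 = 504 × 713 mm
T3: ⌊713/2⌋ × 504 = 356 × 504 mm

356 × 504 mm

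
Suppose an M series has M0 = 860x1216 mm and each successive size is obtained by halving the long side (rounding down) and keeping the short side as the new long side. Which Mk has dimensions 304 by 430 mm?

M3

M0: 860 × 1216 mm
M1: 608 × 860 mm
M2: 430 × 608 mm
M3: 304 × 430 mm
M4: 215 × 304 mm
→ matches M3.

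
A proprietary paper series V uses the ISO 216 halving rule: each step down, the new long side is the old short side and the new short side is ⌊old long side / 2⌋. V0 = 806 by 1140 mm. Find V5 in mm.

142 × 201 mm

V1: ⌊1140/2⌋ × 806 = 570 × 806 mm
V2: ⌊806/2⌋ × 570 = 403 × 570 mm
V3: ⌊570/2⌋ × 403 = 285 × 403 mm
V4: ⌊403/2⌋ × 285 = 201 × 285 mm
V5: ⌊285/2⌋ × 201 = 142 × 201 mm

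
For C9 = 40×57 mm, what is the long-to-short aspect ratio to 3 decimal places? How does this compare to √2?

57 / 40 = 1.425
ISO 216 targets √2 ≈ 1.414; the +0.011 deviation is from mm rounding.

1.425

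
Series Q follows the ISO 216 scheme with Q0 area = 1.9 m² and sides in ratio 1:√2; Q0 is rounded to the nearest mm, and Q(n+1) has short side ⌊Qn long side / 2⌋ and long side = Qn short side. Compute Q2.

579 × 819 mm

Let Q0's short side be w mm. w · w√2 = 1.9 m² = 1,900,000 mm², so w ≈ 1159.1 mm and w√2 ≈ 1639.2 mm → Q0 = 1159 × 1639 mm.
Q1: ⌊1639/2⌋ × 1159 = 819 × 1159 mm
Q2: ⌊1159/2⌋ × 819 = 579 × 819 mm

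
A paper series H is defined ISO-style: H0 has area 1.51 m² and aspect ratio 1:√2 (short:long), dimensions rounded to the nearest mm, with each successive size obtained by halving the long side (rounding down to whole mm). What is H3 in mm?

365 × 516 mm

Let H0's short side be w mm. w · w√2 = 1.51 m² = 1,510,000 mm², so w ≈ 1033.3 mm and w√2 ≈ 1461.3 mm → H0 = 1033 × 1461 mm.
H1: ⌊1461/2⌋ × 1033 = 730 × 1033 mm
H2: ⌊1033/2⌋ × 730 = 516 × 730 mm
H3: ⌊730/2⌋ × 516 = 365 × 516 mm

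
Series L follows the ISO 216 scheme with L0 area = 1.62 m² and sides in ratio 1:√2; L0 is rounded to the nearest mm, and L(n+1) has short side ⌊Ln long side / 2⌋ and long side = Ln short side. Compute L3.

378 × 535 mm

Let L0's short side be w mm. w · w√2 = 1.62 m² = 1,620,000 mm², so w ≈ 1070.3 mm and w√2 ≈ 1513.6 mm → L0 = 1070 × 1514 mm.
L1: ⌊1514/2⌋ × 1070 = 757 × 1070 mm
L2: ⌊1070/2⌋ × 757 = 535 × 757 mm
L3: ⌊757/2⌋ × 535 = 378 × 535 mm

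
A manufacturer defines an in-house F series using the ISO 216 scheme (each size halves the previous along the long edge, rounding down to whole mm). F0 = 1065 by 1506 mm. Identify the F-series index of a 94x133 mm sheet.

F0: 1065 × 1506 mm
F1: 753 × 1065 mm
F2: 532 × 753 mm
F3: 376 × 532 mm
F4: 266 × 376 mm
F5: 188 × 266 mm
F6: 133 × 188 mm
F7: 94 × 133 mm
F8: 66 × 94 mm
→ matches F7.

F7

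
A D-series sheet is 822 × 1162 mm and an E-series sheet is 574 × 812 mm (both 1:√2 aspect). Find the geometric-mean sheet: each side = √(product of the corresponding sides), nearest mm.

Short side: √(822 · 574) = √471828 ≈ 686.9 → 687 mm
Long side: √(1162 · 812) = √943544 ≈ 971.4 → 971 mm

687 × 971 mm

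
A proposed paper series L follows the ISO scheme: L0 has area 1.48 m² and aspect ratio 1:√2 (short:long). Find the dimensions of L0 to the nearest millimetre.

Let the short side be w mm. Then w · w√2 = 1.48 m² = 1,480,000 mm².
w² = 1,480,000/√2, so w ≈ 1023.0 mm; long side = w√2 ≈ 1446.7 mm.

1023 × 1447 mm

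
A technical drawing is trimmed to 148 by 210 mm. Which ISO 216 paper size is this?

Aspect ratio 210/148 ≈ 1.419 — close to the ISO √2 ≈ 1.414.
In the A-series (A0 area = 1 m²): A5 = 148 × 210 mm.

A5 (148 × 210 mm)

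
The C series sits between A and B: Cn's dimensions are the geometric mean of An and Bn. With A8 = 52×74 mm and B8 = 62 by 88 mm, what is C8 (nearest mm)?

Short side: √(52 · 62) = √3224 ≈ 56.8 → 57 mm
Long side: √(74 · 88) = √6512 ≈ 80.7 → 81 mm

57 × 81 mm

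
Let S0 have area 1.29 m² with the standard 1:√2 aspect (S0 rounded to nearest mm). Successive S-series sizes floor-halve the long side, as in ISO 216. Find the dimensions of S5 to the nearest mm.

Let S0's short side be w mm. w · w√2 = 1.29 m² = 1,290,000 mm², so w ≈ 955.1 mm and w√2 ≈ 1350.7 mm → S0 = 955 × 1351 mm.
S1: ⌊1351/2⌋ × 955 = 675 × 955 mm
S2: ⌊955/2⌋ × 675 = 477 × 675 mm
S3: ⌊675/2⌋ × 477 = 337 × 477 mm
S4: ⌊477/2⌋ × 337 = 238 × 337 mm
S5: ⌊337/2⌋ × 238 = 168 × 238 mm

168 × 238 mm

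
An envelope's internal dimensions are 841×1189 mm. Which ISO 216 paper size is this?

A0 (841 × 1189 mm)

Aspect ratio 1189/841 ≈ 1.414 — close to the ISO √2 ≈ 1.414.
In the A-series (A0 area = 1 m²): A0 = 841 × 1189 mm.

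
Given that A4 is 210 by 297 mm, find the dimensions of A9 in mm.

A5: ⌊297/2⌋ × 210 = 148 × 210 mm
A6: ⌊210/2⌋ × 148 = 105 × 148 mm
A7: ⌊148/2⌋ × 105 = 74 × 105 mm
A8: ⌊105/2⌋ × 74 = 52 × 74 mm
A9: ⌊74/2⌋ × 52 = 37 × 52 mm

37 × 52 mm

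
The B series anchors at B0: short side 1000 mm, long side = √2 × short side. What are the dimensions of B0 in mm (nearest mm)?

1000 × 1414 mm

Short side = 1000 mm; long side = 1000√2 ≈ 1414.2 mm.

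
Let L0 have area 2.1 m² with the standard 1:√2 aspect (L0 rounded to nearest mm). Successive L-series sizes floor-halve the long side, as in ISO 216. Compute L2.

609 × 861 mm

Let L0's short side be w mm. w · w√2 = 2.1 m² = 2,100,000 mm², so w ≈ 1218.6 mm and w√2 ≈ 1723.3 mm → L0 = 1219 × 1723 mm.
L1: ⌊1723/2⌋ × 1219 = 861 × 1219 mm
L2: ⌊1219/2⌋ × 861 = 609 × 861 mm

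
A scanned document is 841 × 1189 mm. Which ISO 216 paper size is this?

A0 (841 × 1189 mm)

Aspect ratio 1189/841 ≈ 1.414 — close to the ISO √2 ≈ 1.414.
In the A-series (A0 area = 1 m²): A0 = 841 × 1189 mm.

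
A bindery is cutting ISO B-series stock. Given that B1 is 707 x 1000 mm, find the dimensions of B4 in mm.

B2: ⌊1000/2⌋ × 707 = 500 × 707 mm
B3: ⌊707/2⌋ × 500 = 353 × 500 mm
B4: ⌊500/2⌋ × 353 = 250 × 353 mm

250 × 353 mm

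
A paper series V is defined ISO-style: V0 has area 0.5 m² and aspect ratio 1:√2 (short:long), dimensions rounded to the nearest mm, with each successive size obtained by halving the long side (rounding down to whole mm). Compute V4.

148 × 210 mm

Let V0's short side be w mm. w · w√2 = 0.5 m² = 500,000 mm², so w ≈ 594.6 mm and w√2 ≈ 840.9 mm → V0 = 595 × 841 mm.
V1: ⌊841/2⌋ × 595 = 420 × 595 mm
V2: ⌊595/2⌋ × 420 = 297 × 420 mm
V3: ⌊420/2⌋ × 297 = 210 × 297 mm
V4: ⌊297/2⌋ × 210 = 148 × 210 mm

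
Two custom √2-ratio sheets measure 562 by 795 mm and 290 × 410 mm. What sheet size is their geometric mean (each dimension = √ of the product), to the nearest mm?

Short side: √(562 · 290) = √162980 ≈ 403.7 → 404 mm
Long side: √(795 · 410) = √325950 ≈ 570.9 → 571 mm

404 × 571 mm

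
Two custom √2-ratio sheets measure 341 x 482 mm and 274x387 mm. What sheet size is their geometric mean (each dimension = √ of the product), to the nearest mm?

306 × 432 mm

Short side: √(341 · 274) = √93434 ≈ 305.7 → 306 mm
Long side: √(482 · 387) = √186534 ≈ 431.9 → 432 mm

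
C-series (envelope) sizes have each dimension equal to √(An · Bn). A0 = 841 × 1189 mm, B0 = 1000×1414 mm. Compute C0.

917 × 1297 mm

Short side: √(841 · 1000) = √841000 ≈ 917.1 → 917 mm
Long side: √(1189 · 1414) = √1681246 ≈ 1296.6 → 1297 mm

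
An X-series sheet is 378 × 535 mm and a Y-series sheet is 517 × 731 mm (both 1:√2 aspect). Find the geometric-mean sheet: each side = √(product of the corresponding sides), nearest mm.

442 × 625 mm

Short side: √(378 · 517) = √195426 ≈ 442.1 → 442 mm
Long side: √(535 · 731) = √391085 ≈ 625.4 → 625 mm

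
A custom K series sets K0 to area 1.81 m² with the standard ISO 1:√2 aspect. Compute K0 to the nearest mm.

Let the short side be w mm. Then w · w√2 = 1.81 m² = 1,810,000 mm².
w² = 1,810,000/√2, so w ≈ 1131.3 mm; long side = w√2 ≈ 1599.9 mm.

1131 × 1600 mm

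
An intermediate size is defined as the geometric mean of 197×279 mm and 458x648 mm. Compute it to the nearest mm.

Short side: √(197 · 458) = √90226 ≈ 300.4 → 300 mm
Long side: √(279 · 648) = √180792 ≈ 425.2 → 425 mm

300 × 425 mm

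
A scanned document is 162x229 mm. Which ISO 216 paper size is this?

Aspect ratio 229/162 ≈ 1.414 — close to the ISO √2 ≈ 1.414.
In the C-series (envelope sizes, between A and B): C5 = 162 × 229 mm.

C5 (162 × 229 mm)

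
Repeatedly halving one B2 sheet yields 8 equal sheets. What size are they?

8 = 2^3, so 3 halving steps.
B2 → B3 → … → B5 after 3 steps.

B5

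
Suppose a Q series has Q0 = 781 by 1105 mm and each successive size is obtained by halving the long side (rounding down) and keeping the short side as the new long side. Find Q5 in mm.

138 × 195 mm

Q1: ⌊1105/2⌋ × 781 = 552 × 781 mm
Q2: ⌊781/2⌋ × 552 = 390 × 552 mm
Q3: ⌊552/2⌋ × 390 = 276 × 390 mm
Q4: ⌊390/2⌋ × 276 = 195 × 276 mm
Q5: ⌊276/2⌋ × 195 = 138 × 195 mm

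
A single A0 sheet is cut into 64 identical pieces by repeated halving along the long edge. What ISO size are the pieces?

64 = 2^6, so 6 halving steps.
A0 → A1 → … → A6 after 6 steps.

A6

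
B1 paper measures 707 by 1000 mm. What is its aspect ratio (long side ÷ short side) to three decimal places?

1.414

1000 / 707 = 1.414
Matches √2 ≈ 1.414 — the ISO 216 defining ratio.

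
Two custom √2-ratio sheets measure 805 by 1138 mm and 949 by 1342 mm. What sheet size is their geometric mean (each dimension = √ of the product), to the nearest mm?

874 × 1236 mm

Short side: √(805 · 949) = √763945 ≈ 874.0 → 874 mm
Long side: √(1138 · 1342) = √1527196 ≈ 1235.8 → 1236 mm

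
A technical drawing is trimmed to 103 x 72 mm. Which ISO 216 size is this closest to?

A7 (74 × 105 mm)

Aspect ratio 103/72 ≈ 1.431 (ISO target is √2 ≈ 1.414).
In the A-series (A0 area = 1 m²): A7 = 74 × 105 mm.
Off by 4 mm total — nearest standard size.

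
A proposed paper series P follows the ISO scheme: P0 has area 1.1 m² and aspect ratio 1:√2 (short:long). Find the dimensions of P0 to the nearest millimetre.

882 × 1247 mm

Let the short side be w mm. Then w · w√2 = 1.1 m² = 1,100,000 mm².
w² = 1,100,000/√2, so w ≈ 881.9 mm; long side = w√2 ≈ 1247.3 mm.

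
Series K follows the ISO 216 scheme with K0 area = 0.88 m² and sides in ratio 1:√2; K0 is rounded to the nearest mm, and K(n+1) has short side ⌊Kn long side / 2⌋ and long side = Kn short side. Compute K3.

Let K0's short side be w mm. w · w√2 = 0.88 m² = 880,000 mm², so w ≈ 788.8 mm and w√2 ≈ 1115.6 mm → K0 = 789 × 1116 mm.
K1: ⌊1116/2⌋ × 789 = 558 × 789 mm
K2: ⌊789/2⌋ × 558 = 394 × 558 mm
K3: ⌊558/2⌋ × 394 = 279 × 394 mm

279 × 394 mm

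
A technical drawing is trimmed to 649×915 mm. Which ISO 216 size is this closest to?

C1 (648 × 917 mm)

Aspect ratio 915/649 ≈ 1.410 — close to the ISO √2 ≈ 1.414.
In the C-series (envelope sizes, between A and B): C1 = 648 × 917 mm.
Off by 3 mm total — nearest standard size.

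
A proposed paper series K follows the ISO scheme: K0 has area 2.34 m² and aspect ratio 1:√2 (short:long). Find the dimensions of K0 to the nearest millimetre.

Let the short side be w mm. Then w · w√2 = 2.34 m² = 2,340,000 mm².
w² = 2,340,000/√2, so w ≈ 1286.3 mm; long side = w√2 ≈ 1819.1 mm.

1286 × 1819 mm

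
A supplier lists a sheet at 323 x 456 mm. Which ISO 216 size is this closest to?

C3 (324 × 458 mm)

Aspect ratio 456/323 ≈ 1.412 — close to the ISO √2 ≈ 1.414.
In the C-series (envelope sizes, between A and B): C3 = 324 × 458 mm.
Off by 3 mm total — nearest standard size.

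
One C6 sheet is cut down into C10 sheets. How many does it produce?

Each ISO step halves the sheet: 1 × C6 → 2 × C7 → 4 × C8 → 8 × C9 → …
From C6 to C10 is 4 halving steps: 2^4 = 16.

16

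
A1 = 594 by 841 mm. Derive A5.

A2: ⌊841/2⌋ × 594 = 420 × 594 mm
A3: ⌊594/2⌋ × 420 = 297 × 420 mm
A4: ⌊420/2⌋ × 297 = 210 × 297 mm
A5: ⌊297/2⌋ × 210 = 148 × 210 mm

148 × 210 mm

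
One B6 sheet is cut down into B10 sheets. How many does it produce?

16

B6 = 125 × 176 mm; B10 = 31 × 44 mm.
Each halving step doubles the count; 4 steps from B6 to B10.
2^4 = 16.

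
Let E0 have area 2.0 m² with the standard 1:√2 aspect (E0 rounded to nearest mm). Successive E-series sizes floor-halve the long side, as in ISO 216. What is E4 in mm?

Let E0's short side be w mm. w · w√2 = 2.0 m² = 2,000,000 mm², so w ≈ 1189.2 mm and w√2 ≈ 1681.8 mm → E0 = 1189 × 1682 mm.
E1: ⌊1682/2⌋ × 1189 = 841 × 1189 mm
E2: ⌊1189/2⌋ × 841 = 594 × 841 mm
E3: ⌊841/2⌋ × 594 = 420 × 594 mm
E4: ⌊594/2⌋ × 420 = 297 × 420 mm

297 × 420 mm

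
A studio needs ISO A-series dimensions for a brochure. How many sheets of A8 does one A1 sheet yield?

128

Each ISO step halves the sheet: 1 × A1 → 2 × A2 → 4 × A3 → 8 × A4 → …
From A1 to A8 is 7 halving steps: 2^7 = 128.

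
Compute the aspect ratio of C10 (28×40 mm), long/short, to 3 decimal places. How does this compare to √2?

40 / 28 = 1.429
ISO 216 targets √2 ≈ 1.414; the +0.014 deviation is from mm rounding.

1.429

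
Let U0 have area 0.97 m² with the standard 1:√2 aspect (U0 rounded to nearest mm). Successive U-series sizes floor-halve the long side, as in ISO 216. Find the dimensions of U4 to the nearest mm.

Let U0's short side be w mm. w · w√2 = 0.97 m² = 970,000 mm², so w ≈ 828.2 mm and w√2 ≈ 1171.2 mm → U0 = 828 × 1171 mm.
U1: ⌊1171/2⌋ × 828 = 585 × 828 mm
U2: ⌊828/2⌋ × 585 = 414 × 585 mm
U3: ⌊585/2⌋ × 414 = 292 × 414 mm
U4: ⌊414/2⌋ × 292 = 207 × 292 mm

207 × 292 mm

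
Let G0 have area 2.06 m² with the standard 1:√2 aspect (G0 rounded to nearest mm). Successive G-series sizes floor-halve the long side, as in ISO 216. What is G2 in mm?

Let G0's short side be w mm. w · w√2 = 2.06 m² = 2,060,000 mm², so w ≈ 1206.9 mm and w√2 ≈ 1706.8 mm → G0 = 1207 × 1707 mm.
G1: ⌊1707/2⌋ × 1207 = 853 × 1207 mm
G2: ⌊1207/2⌋ × 853 = 603 × 853 mm

603 × 853 mm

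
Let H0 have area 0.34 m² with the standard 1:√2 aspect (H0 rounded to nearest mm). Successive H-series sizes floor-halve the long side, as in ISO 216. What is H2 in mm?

245 × 346 mm

Let H0's short side be w mm. w · w√2 = 0.34 m² = 340,000 mm², so w ≈ 490.3 mm and w√2 ≈ 693.4 mm → H0 = 490 × 693 mm.
H1: ⌊693/2⌋ × 490 = 346 × 490 mm
H2: ⌊490/2⌋ × 346 = 245 × 346 mm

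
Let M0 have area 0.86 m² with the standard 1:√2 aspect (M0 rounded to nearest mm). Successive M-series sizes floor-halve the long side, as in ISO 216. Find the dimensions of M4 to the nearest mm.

195 × 275 mm

Let M0's short side be w mm. w · w√2 = 0.86 m² = 860,000 mm², so w ≈ 779.8 mm and w√2 ≈ 1102.8 mm → M0 = 780 × 1103 mm.
M1: ⌊1103/2⌋ × 780 = 551 × 780 mm
M2: ⌊780/2⌋ × 551 = 390 × 551 mm
M3: ⌊551/2⌋ × 390 = 275 × 390 mm
M4: ⌊390/2⌋ × 275 = 195 × 275 mm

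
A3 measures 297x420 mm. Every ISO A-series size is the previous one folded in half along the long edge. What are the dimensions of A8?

A4: ⌊420/2⌋ × 297 = 210 × 297 mm
A5: ⌊297/2⌋ × 210 = 148 × 210 mm
A6: ⌊210/2⌋ × 148 = 105 × 148 mm
A7: ⌊148/2⌋ × 105 = 74 × 105 mm
A8: ⌊105/2⌋ × 74 = 52 × 74 mm

52 × 74 mm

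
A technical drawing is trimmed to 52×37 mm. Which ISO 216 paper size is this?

A9 (37 × 52 mm)

Aspect ratio 52/37 ≈ 1.405 — close to the ISO √2 ≈ 1.414.
In the A-series (A0 area = 1 m²): A9 = 37 × 52 mm.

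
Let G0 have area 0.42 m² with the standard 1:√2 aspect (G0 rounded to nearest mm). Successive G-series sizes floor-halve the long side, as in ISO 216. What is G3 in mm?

192 × 272 mm

Let G0's short side be w mm. w · w√2 = 0.42 m² = 420,000 mm², so w ≈ 545.0 mm and w√2 ≈ 770.7 mm → G0 = 545 × 771 mm.
G1: ⌊771/2⌋ × 545 = 385 × 545 mm
G2: ⌊545/2⌋ × 385 = 272 × 385 mm
G3: ⌊385/2⌋ × 272 = 192 × 272 mm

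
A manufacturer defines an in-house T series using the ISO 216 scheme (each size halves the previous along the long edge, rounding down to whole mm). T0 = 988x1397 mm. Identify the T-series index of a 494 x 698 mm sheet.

T2

T0: 988 × 1397 mm
T1: 698 × 988 mm
T2: 494 × 698 mm
T3: 349 × 494 mm
→ matches T2.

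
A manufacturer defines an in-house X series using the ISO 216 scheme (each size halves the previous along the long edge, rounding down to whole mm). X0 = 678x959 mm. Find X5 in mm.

X1: ⌊959/2⌋ × 678 = 479 × 678 mm
X2: ⌊678/2⌋ × 479 = 339 × 479 mm
X3: ⌊479/2⌋ × 339 = 239 × 339 mm
X4: ⌊339/2⌋ × 239 = 169 × 239 mm
X5: ⌊239/2⌋ × 169 = 119 × 169 mm

119 × 169 mm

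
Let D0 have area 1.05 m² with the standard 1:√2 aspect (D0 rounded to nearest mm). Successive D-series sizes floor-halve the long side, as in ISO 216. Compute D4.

Let D0's short side be w mm. w · w√2 = 1.05 m² = 1,050,000 mm², so w ≈ 861.7 mm and w√2 ≈ 1218.6 mm → D0 = 862 × 1219 mm.
D1: ⌊1219/2⌋ × 862 = 609 × 862 mm
D2: ⌊862/2⌋ × 609 = 431 × 609 mm
D3: ⌊609/2⌋ × 431 = 304 × 431 mm
D4: ⌊431/2⌋ × 304 = 215 × 304 mm

215 × 304 mm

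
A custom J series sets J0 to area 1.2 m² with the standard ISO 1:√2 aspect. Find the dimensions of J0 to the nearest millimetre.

921 × 1303 mm

Let the short side be w mm. Then w · w√2 = 1.2 m² = 1,200,000 mm².
w² = 1,200,000/√2, so w ≈ 921.2 mm; long side = w√2 ≈ 1302.7 mm.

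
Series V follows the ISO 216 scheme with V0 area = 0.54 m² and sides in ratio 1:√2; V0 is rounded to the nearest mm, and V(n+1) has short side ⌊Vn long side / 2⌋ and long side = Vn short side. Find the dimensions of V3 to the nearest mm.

Let V0's short side be w mm. w · w√2 = 0.54 m² = 540,000 mm², so w ≈ 617.9 mm and w√2 ≈ 873.9 mm → V0 = 618 × 874 mm.
V1: ⌊874/2⌋ × 618 = 437 × 618 mm
V2: ⌊618/2⌋ × 437 = 309 × 437 mm
V3: ⌊437/2⌋ × 309 = 218 × 309 mm

218 × 309 mm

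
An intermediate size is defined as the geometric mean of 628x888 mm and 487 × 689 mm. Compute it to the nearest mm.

Short side: √(628 · 487) = √305836 ≈ 553.0 → 553 mm
Long side: √(888 · 689) = √611832 ≈ 782.2 → 782 mm

553 × 782 mm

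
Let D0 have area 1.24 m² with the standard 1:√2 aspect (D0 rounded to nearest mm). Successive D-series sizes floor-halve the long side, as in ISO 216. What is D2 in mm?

Let D0's short side be w mm. w · w√2 = 1.24 m² = 1,240,000 mm², so w ≈ 936.4 mm and w√2 ≈ 1324.2 mm → D0 = 936 × 1324 mm.
D1: ⌊1324/2⌋ × 936 = 662 × 936 mm
D2: ⌊936/2⌋ × 662 = 468 × 662 mm

468 × 662 mm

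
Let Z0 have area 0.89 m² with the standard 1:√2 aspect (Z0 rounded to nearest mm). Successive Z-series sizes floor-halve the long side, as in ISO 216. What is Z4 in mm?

198 × 280 mm

Let Z0's short side be w mm. w · w√2 = 0.89 m² = 890,000 mm², so w ≈ 793.3 mm and w√2 ≈ 1121.9 mm → Z0 = 793 × 1122 mm.
Z1: ⌊1122/2⌋ × 793 = 561 × 793 mm
Z2: ⌊793/2⌋ × 561 = 396 × 561 mm
Z3: ⌊561/2⌋ × 396 = 280 × 396 mm
Z4: ⌊396/2⌋ × 280 = 198 × 280 mm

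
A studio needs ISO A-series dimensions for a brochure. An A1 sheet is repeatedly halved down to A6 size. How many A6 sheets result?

32

Each ISO step halves the sheet: 1 × A1 → 2 × A2 → 4 × A3 → 8 × A4 → …
From A1 to A6 is 5 halving steps: 2^5 = 32.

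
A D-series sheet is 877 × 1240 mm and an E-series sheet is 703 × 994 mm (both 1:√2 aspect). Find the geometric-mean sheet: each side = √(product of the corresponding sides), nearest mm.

785 × 1110 mm

Short side: √(877 · 703) = √616531 ≈ 785.2 → 785 mm
Long side: √(1240 · 994) = √1232560 ≈ 1110.2 → 1110 mm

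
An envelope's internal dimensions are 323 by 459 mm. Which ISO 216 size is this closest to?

Aspect ratio 459/323 ≈ 1.421 — close to the ISO √2 ≈ 1.414.
In the C-series (envelope sizes, between A and B): C3 = 324 × 458 mm.
Off by 2 mm total — nearest standard size.

C3 (324 × 458 mm)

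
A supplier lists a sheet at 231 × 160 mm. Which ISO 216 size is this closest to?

C5 (162 × 229 mm)

Aspect ratio 231/160 ≈ 1.444 (ISO target is √2 ≈ 1.414).
In the C-series (envelope sizes, between A and B): C5 = 162 × 229 mm.
Off by 4 mm total — nearest standard size.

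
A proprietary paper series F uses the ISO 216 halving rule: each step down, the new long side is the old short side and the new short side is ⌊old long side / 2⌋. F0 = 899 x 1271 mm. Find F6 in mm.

112 × 158 mm

F1: ⌊1271/2⌋ × 899 = 635 × 899 mm
F2: ⌊899/2⌋ × 635 = 449 × 635 mm
F3: ⌊635/2⌋ × 449 = 317 × 449 mm
F4: ⌊449/2⌋ × 317 = 224 × 317 mm
F5: ⌊317/2⌋ × 224 = 158 × 224 mm
F6: ⌊224/2⌋ × 158 = 112 × 158 mm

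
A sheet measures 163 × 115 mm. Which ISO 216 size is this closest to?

C6 (114 × 162 mm)

Aspect ratio 163/115 ≈ 1.417 — close to the ISO √2 ≈ 1.414.
In the C-series (envelope sizes, between A and B): C6 = 114 × 162 mm.
Off by 2 mm total — nearest standard size.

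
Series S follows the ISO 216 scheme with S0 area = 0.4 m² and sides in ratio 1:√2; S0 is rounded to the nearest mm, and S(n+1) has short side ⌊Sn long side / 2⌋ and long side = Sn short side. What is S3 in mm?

Let S0's short side be w mm. w · w√2 = 0.4 m² = 400,000 mm², so w ≈ 531.8 mm and w√2 ≈ 752.1 mm → S0 = 532 × 752 mm.
S1: ⌊752/2⌋ × 532 = 376 × 532 mm
S2: ⌊532/2⌋ × 376 = 266 × 376 mm
S3: ⌊376/2⌋ × 266 = 188 × 266 mm

188 × 266 mm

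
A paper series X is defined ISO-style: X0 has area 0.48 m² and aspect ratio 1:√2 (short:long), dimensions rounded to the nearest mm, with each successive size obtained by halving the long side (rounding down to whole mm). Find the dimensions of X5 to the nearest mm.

Let X0's short side be w mm. w · w√2 = 0.48 m² = 480,000 mm², so w ≈ 582.6 mm and w√2 ≈ 823.9 mm → X0 = 583 × 824 mm.
X1: ⌊824/2⌋ × 583 = 412 × 583 mm
X2: ⌊583/2⌋ × 412 = 291 × 412 mm
X3: ⌊412/2⌋ × 291 = 206 × 291 mm
X4: ⌊291/2⌋ × 206 = 145 × 206 mm
X5: ⌊206/2⌋ × 145 = 103 × 145 mm

103 × 145 mm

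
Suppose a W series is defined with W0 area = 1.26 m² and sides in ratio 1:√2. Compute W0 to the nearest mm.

944 × 1335 mm

Let the short side be w mm. Then w · w√2 = 1.26 m² = 1,260,000 mm².
w² = 1,260,000/√2, so w ≈ 943.9 mm; long side = w√2 ≈ 1334.9 mm.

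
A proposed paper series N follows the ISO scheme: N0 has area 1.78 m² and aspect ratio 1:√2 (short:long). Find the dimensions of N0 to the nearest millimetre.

1122 × 1587 mm

Let the short side be w mm. Then w · w√2 = 1.78 m² = 1,780,000 mm².
w² = 1,780,000/√2, so w ≈ 1121.9 mm; long side = w√2 ≈ 1586.6 mm.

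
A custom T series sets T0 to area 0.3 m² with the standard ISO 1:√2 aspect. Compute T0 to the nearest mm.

461 × 651 mm

Let the short side be w mm. Then w · w√2 = 0.3 m² = 300,000 mm².
w² = 300,000/√2, so w ≈ 460.6 mm; long side = w√2 ≈ 651.4 mm.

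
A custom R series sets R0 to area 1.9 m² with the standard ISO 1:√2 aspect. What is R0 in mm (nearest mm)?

Let the short side be w mm. Then w · w√2 = 1.9 m² = 1,900,000 mm².
w² = 1,900,000/√2, so w ≈ 1159.1 mm; long side = w√2 ≈ 1639.2 mm.

1159 × 1639 mm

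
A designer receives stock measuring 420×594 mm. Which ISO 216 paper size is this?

Aspect ratio 594/420 ≈ 1.414 — close to the ISO √2 ≈ 1.414.
In the A-series (A0 area = 1 m²): A2 = 420 × 594 mm.

A2 (420 × 594 mm)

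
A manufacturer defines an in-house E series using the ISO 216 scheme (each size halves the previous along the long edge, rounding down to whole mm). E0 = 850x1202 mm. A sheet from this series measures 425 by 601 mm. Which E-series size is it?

E2

E0: 850 × 1202 mm
E1: 601 × 850 mm
E2: 425 × 601 mm
E3: 300 × 425 mm
→ matches E2.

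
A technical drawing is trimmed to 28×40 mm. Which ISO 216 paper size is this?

Aspect ratio 40/28 ≈ 1.429 — close to the ISO √2 ≈ 1.414.
In the C-series (envelope sizes, between A and B): C10 = 28 × 40 mm.

C10 (28 × 40 mm)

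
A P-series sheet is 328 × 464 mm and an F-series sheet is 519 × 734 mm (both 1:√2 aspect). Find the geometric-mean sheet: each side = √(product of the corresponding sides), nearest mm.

413 × 584 mm

Short side: √(328 · 519) = √170232 ≈ 412.6 → 413 mm
Long side: √(464 · 734) = √340576 ≈ 583.6 → 584 mm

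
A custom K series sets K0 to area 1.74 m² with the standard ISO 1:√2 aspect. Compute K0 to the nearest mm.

Let the short side be w mm. Then w · w√2 = 1.74 m² = 1,740,000 mm².
w² = 1,740,000/√2, so w ≈ 1109.2 mm; long side = w√2 ≈ 1568.7 mm.

1109 × 1569 mm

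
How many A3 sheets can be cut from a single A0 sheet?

A0 = 841 × 1189 mm; A3 = 297 × 420 mm.
Each halving step doubles the count; 3 steps from A0 to A3.
2^3 = 8.

8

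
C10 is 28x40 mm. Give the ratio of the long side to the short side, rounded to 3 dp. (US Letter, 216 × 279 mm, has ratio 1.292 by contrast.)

1.429

40 / 28 = 1.429
ISO 216 targets √2 ≈ 1.414; the +0.014 deviation is from mm rounding.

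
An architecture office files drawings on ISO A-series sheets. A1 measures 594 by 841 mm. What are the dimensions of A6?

105 × 148 mm

A2: ⌊841/2⌋ × 594 = 420 × 594 mm
A3: ⌊594/2⌋ × 420 = 297 × 420 mm
A4: ⌊420/2⌋ × 297 = 210 × 297 mm
A5: ⌊297/2⌋ × 210 = 148 × 210 mm
A6: ⌊210/2⌋ × 148 = 105 × 148 mm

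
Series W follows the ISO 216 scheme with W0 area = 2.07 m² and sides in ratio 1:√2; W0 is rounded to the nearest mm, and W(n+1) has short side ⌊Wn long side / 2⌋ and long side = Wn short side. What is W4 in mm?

302 × 427 mm

Let W0's short side be w mm. w · w√2 = 2.07 m² = 2,070,000 mm², so w ≈ 1209.8 mm and w√2 ≈ 1711.0 mm → W0 = 1210 × 1711 mm.
W1: ⌊1711/2⌋ × 1210 = 855 × 1210 mm
W2: ⌊1210/2⌋ × 855 = 605 × 855 mm
W3: ⌊855/2⌋ × 605 = 427 × 605 mm
W4: ⌊605/2⌋ × 427 = 302 × 427 mm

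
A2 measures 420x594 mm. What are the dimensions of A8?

52 × 74 mm

A3: ⌊594/2⌋ × 420 = 297 × 420 mm
A4: ⌊420/2⌋ × 297 = 210 × 297 mm
A5: ⌊297/2⌋ × 210 = 148 × 210 mm
A6: ⌊210/2⌋ × 148 = 105 × 148 mm
A7: ⌊148/2⌋ × 105 = 74 × 105 mm
A8: ⌊105/2⌋ × 74 = 52 × 74 mm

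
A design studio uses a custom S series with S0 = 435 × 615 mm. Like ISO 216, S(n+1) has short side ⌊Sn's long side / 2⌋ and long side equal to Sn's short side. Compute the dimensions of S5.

S1: ⌊615/2⌋ × 435 = 307 × 435 mm
S2: ⌊435/2⌋ × 307 = 217 × 307 mm
S3: ⌊307/2⌋ × 217 = 153 × 217 mm
S4: ⌊217/2⌋ × 153 = 108 × 153 mm
S5: ⌊153/2⌋ × 108 = 76 × 108 mm

76 × 108 mm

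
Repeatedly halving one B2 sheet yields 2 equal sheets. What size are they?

2 = 2^1, so 1 halving step.
B2 → B3 → … → B3 after 1 step.

B3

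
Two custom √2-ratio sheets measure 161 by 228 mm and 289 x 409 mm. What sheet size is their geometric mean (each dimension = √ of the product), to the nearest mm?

Short side: √(161 · 289) = √46529 ≈ 215.7 → 216 mm
Long side: √(228 · 409) = √93252 ≈ 305.4 → 305 mm

216 × 305 mm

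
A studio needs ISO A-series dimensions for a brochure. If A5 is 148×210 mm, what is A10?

A6: ⌊210/2⌋ × 148 = 105 × 148 mm
A7: ⌊148/2⌋ × 105 = 74 × 105 mm
A8: ⌊105/2⌋ × 74 = 52 × 74 mm
A9: ⌊74/2⌋ × 52 = 37 × 52 mm
A10: ⌊52/2⌋ × 37 = 26 × 37 mm

26 × 37 mm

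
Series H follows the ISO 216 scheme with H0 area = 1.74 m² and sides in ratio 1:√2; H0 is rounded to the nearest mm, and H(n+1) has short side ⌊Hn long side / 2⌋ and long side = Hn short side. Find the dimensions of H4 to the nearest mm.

Let H0's short side be w mm. w · w√2 = 1.74 m² = 1,740,000 mm², so w ≈ 1109.2 mm and w√2 ≈ 1568.7 mm → H0 = 1109 × 1569 mm.
H1: ⌊1569/2⌋ × 1109 = 784 × 1109 mm
H2: ⌊1109/2⌋ × 784 = 554 × 784 mm
H3: ⌊784/2⌋ × 554 = 392 × 554 mm
H4: ⌊554/2⌋ × 392 = 277 × 392 mm

277 × 392 mm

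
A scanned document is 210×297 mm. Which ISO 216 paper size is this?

Aspect ratio 297/210 ≈ 1.414 — close to the ISO √2 ≈ 1.414.
In the A-series (A0 area = 1 m²): A4 = 210 × 297 mm.

A4 (210 × 297 mm)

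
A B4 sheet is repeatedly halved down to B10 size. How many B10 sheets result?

64

Each ISO step halves the sheet: 1 × B4 → 2 × B5 → 4 × B6 → 8 × B7 → …
From B4 to B10 is 6 halving steps: 2^6 = 64.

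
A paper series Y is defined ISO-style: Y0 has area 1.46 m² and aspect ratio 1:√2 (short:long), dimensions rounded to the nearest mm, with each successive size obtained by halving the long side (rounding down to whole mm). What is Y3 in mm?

Let Y0's short side be w mm. w · w√2 = 1.46 m² = 1,460,000 mm², so w ≈ 1016.1 mm and w√2 ≈ 1436.9 mm → Y0 = 1016 × 1437 mm.
Y1: ⌊1437/2⌋ × 1016 = 718 × 1016 mm
Y2: ⌊1016/2⌋ × 718 = 508 × 718 mm
Y3: ⌊718/2⌋ × 508 = 359 × 508 mm

359 × 508 mm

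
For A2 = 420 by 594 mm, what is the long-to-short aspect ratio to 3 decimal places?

1.414

594 / 420 = 1.414
Matches √2 ≈ 1.414 — the ISO 216 defining ratio.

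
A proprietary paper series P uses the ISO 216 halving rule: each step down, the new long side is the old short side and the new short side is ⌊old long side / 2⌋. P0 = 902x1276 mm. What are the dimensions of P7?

P1 = 638 × 902 mm (from P0 by 1 halving).
P2: ⌊902/2⌋ × 638 = 451 × 638 mm
P3: ⌊638/2⌋ × 451 = 319 × 451 mm
P4: ⌊451/2⌋ × 319 = 225 × 319 mm
P5: ⌊319/2⌋ × 225 = 159 × 225 mm
P6: ⌊225/2⌋ × 159 = 112 × 159 mm
P7: ⌊159/2⌋ × 112 = 79 × 112 mm

79 × 112 mm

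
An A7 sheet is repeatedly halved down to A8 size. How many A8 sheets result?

2

Each ISO step halves the sheet: 1 × A7 → 2 × A8
From A7 to A8 is 1 halving step: 2^1 = 2.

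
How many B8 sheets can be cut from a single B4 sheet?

B4 = 250 × 353 mm; B8 = 62 × 88 mm.
Each halving step doubles the count; 4 steps from B4 to B8.
2^4 = 16.

16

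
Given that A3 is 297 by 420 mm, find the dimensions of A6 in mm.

105 × 148 mm

A4: ⌊420/2⌋ × 297 = 210 × 297 mm
A5: ⌊297/2⌋ × 210 = 148 × 210 mm
A6: ⌊210/2⌋ × 148 = 105 × 148 mm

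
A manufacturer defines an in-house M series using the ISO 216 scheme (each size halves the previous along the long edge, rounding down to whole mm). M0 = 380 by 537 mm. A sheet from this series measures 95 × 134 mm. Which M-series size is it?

M4

M0: 380 × 537 mm
M1: 268 × 380 mm
M2: 190 × 268 mm
M3: 134 × 190 mm
M4: 95 × 134 mm
M5: 67 × 95 mm
→ matches M4.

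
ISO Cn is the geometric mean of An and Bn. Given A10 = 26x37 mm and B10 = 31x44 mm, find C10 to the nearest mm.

Short side: √(26 · 31) = √806 ≈ 28.4 → 28 mm
Long side: √(37 · 44) = √1628 ≈ 40.3 → 40 mm

28 × 40 mm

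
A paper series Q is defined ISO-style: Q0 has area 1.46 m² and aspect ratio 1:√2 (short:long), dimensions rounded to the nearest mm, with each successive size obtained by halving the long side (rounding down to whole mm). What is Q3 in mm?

Let Q0's short side be w mm. w · w√2 = 1.46 m² = 1,460,000 mm², so w ≈ 1016.1 mm and w√2 ≈ 1436.9 mm → Q0 = 1016 × 1437 mm.
Q1: ⌊1437/2⌋ × 1016 = 718 × 1016 mm
Q2: ⌊1016/2⌋ × 718 = 508 × 718 mm
Q3: ⌊718/2⌋ × 508 = 359 × 508 mm

359 × 508 mm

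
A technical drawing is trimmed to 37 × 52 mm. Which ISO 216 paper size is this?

A9 (37 × 52 mm)

Aspect ratio 52/37 ≈ 1.405 — close to the ISO √2 ≈ 1.414.
In the A-series (A0 area = 1 m²): A9 = 37 × 52 mm.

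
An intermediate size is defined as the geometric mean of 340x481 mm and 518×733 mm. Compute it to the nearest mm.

420 × 594 mm

Short side: √(340 · 518) = √176120 ≈ 419.7 → 420 mm
Long side: √(481 · 733) = √352573 ≈ 593.8 → 594 mm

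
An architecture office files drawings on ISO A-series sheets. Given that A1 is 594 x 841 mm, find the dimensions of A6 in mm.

A2: ⌊841/2⌋ × 594 = 420 × 594 mm
A3: ⌊594/2⌋ × 420 = 297 × 420 mm
A4: ⌊420/2⌋ × 297 = 210 × 297 mm
A5: ⌊297/2⌋ × 210 = 148 × 210 mm
A6: ⌊210/2⌋ × 148 = 105 × 148 mm

105 × 148 mm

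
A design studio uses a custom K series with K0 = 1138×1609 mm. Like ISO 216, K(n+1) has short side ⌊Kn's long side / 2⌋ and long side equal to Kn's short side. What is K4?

284 × 402 mm

K1: ⌊1609/2⌋ × 1138 = 804 × 1138 mm
K2: ⌊1138/2⌋ × 804 = 569 × 804 mm
K3: ⌊804/2⌋ × 569 = 402 × 569 mm
K4: ⌊569/2⌋ × 402 = 284 × 402 mm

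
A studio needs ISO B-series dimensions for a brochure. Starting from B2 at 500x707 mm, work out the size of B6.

125 × 176 mm

B3: ⌊707/2⌋ × 500 = 353 × 500 mm
B4: ⌊500/2⌋ × 353 = 250 × 353 mm
B5: ⌊353/2⌋ × 250 = 176 × 250 mm
B6: ⌊250/2⌋ × 176 = 125 × 176 mm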